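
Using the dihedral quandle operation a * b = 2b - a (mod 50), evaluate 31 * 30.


31 * 30 = 2*30 - 31 mod 50
= 60 - 31 mod 50
= 29 mod 50 = 29

29


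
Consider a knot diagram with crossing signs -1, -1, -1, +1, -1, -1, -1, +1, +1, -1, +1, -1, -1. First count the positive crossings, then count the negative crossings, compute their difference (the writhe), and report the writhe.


Step 1: Count positive crossings (+1).
Positive crossings: 4
Step 2: Count negative crossings (-1).
Negative crossings: 9
Step 3: Writhe = (positive) - (negative)
w = 4 - 9 = -5
Step 4: |w| = 5, and w is negative

-5


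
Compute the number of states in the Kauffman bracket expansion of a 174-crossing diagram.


Each crossing contributes 2 choices (A-smoothing or B-smoothing).
Total states = 2^174 = 23945242826029513411849172299223580994042798784118784

23945242826029513411849172299223580994042798784118784


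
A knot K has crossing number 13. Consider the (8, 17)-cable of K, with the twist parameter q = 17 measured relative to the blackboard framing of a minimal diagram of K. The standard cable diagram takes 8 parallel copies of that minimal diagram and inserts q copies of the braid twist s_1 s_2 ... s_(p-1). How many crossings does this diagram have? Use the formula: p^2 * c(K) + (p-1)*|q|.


Step 1: Each of the c(K) crossings of the companion diagram becomes p*p = p^2 crossings among the p parallel strands, and each of the |q| twists s_1 s_2 ... s_(p-1) adds (p-1) crossings.
  Crossings = p^2 * c(K) + (p-1)*|q|
Step 2: = 8^2 * 13 + (8-1)*17
Step 3: = 64*13 + 7*17
Step 4: = 832 + 119 = 951

951


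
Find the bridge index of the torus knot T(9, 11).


The bridge number of T(p,q) is min(p,q).
min(9, 11) = 9

9


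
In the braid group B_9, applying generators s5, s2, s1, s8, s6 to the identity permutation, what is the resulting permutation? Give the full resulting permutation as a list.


Starting with identity [1, 2, 3, 4, 5, 6, 7, 8, 9].
Apply generators in sequence:
  After s5: [1, 2, 3, 4, 6, 5, 7, 8, 9]
  After s2: [1, 3, 2, 4, 6, 5, 7, 8, 9]
  After s1: [3, 1, 2, 4, 6, 5, 7, 8, 9]
  After s8: [3, 1, 2, 4, 6, 5, 7, 9, 8]
  After s6: [3, 1, 2, 4, 6, 7, 5, 9, 8]
Final permutation: [3, 1, 2, 4, 6, 7, 5, 9, 8]

[3, 1, 2, 4, 6, 7, 5, 9, 8]


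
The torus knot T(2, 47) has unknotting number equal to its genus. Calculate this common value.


For a torus knot T(p,q), both the unknotting number and genus equal (p-1)(q-1)/2.
= (2-1)(47-1)/2
= 1*46/2
= 46/2 = 23

23


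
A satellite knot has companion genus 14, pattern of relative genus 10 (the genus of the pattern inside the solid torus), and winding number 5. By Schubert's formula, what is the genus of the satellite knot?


Schubert: g(satellite) = g_rel(pattern) + |winding| * g(companion),
where g_rel(pattern) is the genus of the pattern relative to the solid torus.
= 10 + 5 * 14
= 10 + 70 = 80

80


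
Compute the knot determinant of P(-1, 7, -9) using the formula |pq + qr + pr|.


Step 1: Compute pq + qr + pr.
pq = (-1)*7 = -7
qr = 7*(-9) = -63
pr = (-1)*(-9) = 9
pq + qr + pr = -7 + (-63) + 9 = -61
Step 2: Take absolute value.
det(P(-1,7,-9)) = |-61| = 61

61


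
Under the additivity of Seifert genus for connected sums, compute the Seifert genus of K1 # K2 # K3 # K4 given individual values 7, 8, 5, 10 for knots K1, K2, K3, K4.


The Seifert genus is additive under connected sum.
Seifert genus(K1 # K2 # K3 # K4) = (7) + (8) + (5) + (10)
= 30

30


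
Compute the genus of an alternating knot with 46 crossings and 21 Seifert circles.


For alternating knots, g = (c - s + 1)/2.
= (46 - 21 + 1)/2
= 26/2 = 13

13


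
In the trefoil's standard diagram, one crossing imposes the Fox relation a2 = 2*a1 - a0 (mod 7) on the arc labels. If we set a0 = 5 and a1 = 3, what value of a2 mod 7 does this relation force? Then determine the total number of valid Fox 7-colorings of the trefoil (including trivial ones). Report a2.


Step 1: Apply the given crossing relation 2*a1 - a0 - a2 = 0 (mod 7).
  a2 = 2*a1 - a0 mod 7
  a2 = 2*3 - 5 mod 7
  a2 = 6 - 5 mod 7
  a2 = 1 mod 7 = 1
Step 2: The trefoil has determinant 3.
  Number of Fox p-colorings (p prime) is p^2 if p = 3, else p.
  Since 7 does not divide 3, only trivial (constant) colorings exist.
  (So the trial a0 = 5, a1 = 3 with a0 != a1 does NOT extend to a valid coloring of the whole trefoil: the other two crossing relations require 3*(a1 - a0) = 0 (mod 7), which fails.)
  Total colorings = 7
Step 3: a2 = 1, total Fox 7-colorings = 7

1


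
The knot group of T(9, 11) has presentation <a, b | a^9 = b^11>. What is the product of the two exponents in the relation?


The relation is a^9 = b^11.
Product of exponents = 9 * 11
= 99

99


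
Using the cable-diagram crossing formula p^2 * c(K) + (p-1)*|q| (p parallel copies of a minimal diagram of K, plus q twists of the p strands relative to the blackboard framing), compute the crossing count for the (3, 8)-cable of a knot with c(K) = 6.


Step 1: Each of the c(K) crossings of the companion diagram becomes p*p = p^2 crossings among the p parallel strands, and each of the |q| twists s_1 s_2 ... s_(p-1) adds (p-1) crossings.
  Crossings = p^2 * c(K) + (p-1)*|q|
Step 2: = 3^2 * 6 + (3-1)*8
Step 3: = 9*6 + 2*8
Step 4: = 54 + 16 = 70

70


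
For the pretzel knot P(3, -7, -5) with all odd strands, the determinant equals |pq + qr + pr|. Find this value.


Step 1: Compute pq + qr + pr.
pq = 3*(-7) = -21
qr = (-7)*(-5) = 35
pr = 3*(-5) = -15
pq + qr + pr = -21 + 35 + (-15) = -1
Step 2: Take absolute value.
det(P(3,-7,-5)) = |-1| = 1

1


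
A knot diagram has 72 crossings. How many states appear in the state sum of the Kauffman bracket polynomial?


Each crossing contributes 2 choices (A-smoothing or B-smoothing).
Total states = 2^72 = 4722366482869645213696

4722366482869645213696


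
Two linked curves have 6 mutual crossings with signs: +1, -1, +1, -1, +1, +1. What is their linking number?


Step 1: Count positive crossings: 4
Step 2: Count negative crossings: 2
Step 3: Sum of signs = 4 - 2 = 2
Step 4: Linking number = sum/2 = 2/2 = 1

1


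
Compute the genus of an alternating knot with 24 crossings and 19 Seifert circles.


For alternating knots, g = (c - s + 1)/2.
= (24 - 19 + 1)/2
= 6/2 = 3

3


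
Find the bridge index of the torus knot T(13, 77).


The bridge number of T(p,q) is min(p,q).
min(13, 77) = 13

13


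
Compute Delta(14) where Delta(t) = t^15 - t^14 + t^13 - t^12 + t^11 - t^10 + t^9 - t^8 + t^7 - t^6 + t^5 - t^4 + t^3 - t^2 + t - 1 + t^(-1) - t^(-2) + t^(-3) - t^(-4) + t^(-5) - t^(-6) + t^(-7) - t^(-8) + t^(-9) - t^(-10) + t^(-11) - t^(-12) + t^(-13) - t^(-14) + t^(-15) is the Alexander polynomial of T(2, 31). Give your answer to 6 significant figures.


Substituting t = 14 into Delta(t) = t^15 - t^14 + t^13 - t^12 + t^11 - t^10 + t^9 - t^8 + t^7 - t^6 + t^5 - t^4 + t^3 - t^2 + t - 1 + t^(-1) - t^(-2) + t^(-3) - t^(-4) + t^(-5) - t^(-6) + t^(-7) - t^(-8) + t^(-9) - t^(-10) + t^(-11) - t^(-12) + t^(-13) - t^(-14) + t^(-15):
Term values: (155568095557812224) + (-11112006825558016) + (793714773254144) + (-56693912375296) + (4049565169664) + (-289254654976) + (20661046784) + (-1475789056) + (105413504) + (-7529536) + (537824) + (-38416) + (2744) + (-196) + (14) + (-1) + (0.0714286) + (-0.00510204) + (0.000364431) + (-2.60308e-05) + (1.85934e-06) + (-1.3281e-07) + (9.48645e-09) + (-6.77604e-10) + (4.84003e-11) + (-3.45716e-12) + (2.4694e-13) + (-1.76386e-14) + (1.2599e-15) + (-8.99927e-17) + (6.42805e-18)
Sum = 1.451968892e+17
Rounded to 6 significant figures: 1.45197e+17

1.45197e+17


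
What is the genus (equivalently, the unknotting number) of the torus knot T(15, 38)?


For a torus knot T(p,q), both the unknotting number and genus equal (p-1)(q-1)/2.
= (15-1)(38-1)/2
= 14*37/2
= 518/2 = 259

259


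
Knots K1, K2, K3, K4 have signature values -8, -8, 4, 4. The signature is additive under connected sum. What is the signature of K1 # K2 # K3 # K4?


The signature is additive under connected sum.
signature(K1 # K2 # K3 # K4) = (-8) + (-8) + (4) + (4)
= -8

-8


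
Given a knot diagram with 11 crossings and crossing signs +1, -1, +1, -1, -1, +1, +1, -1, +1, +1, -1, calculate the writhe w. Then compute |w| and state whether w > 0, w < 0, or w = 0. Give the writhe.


Step 1: Count positive crossings (+1).
Positive crossings: 6
Step 2: Count negative crossings (-1).
Negative crossings: 5
Step 3: Writhe = (positive) - (negative)
w = 6 - 5 = 1
Step 4: |w| = 1, and w is positive

1


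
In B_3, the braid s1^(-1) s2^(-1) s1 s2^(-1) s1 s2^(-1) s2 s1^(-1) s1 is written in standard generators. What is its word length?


The word length counts the number of generators (including inverses).
Listing each generator: s1^(-1), s2^(-1), s1, s2^(-1), s1, s2^(-1), s2, s1^(-1), s1
There are 9 generators in this braid word.

9


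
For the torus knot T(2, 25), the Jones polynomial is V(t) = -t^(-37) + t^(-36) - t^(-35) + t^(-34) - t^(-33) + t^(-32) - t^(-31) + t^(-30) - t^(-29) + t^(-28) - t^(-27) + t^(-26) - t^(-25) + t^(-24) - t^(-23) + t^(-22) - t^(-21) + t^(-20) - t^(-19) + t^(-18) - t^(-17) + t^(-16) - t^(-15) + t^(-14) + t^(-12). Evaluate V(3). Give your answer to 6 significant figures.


Substituting t = 3 into V(t) = -t^(-37) + t^(-36) - t^(-35) + t^(-34) - t^(-33) + t^(-32) - t^(-31) + t^(-30) - t^(-29) + t^(-28) - t^(-27) + t^(-26) - t^(-25) + t^(-24) - t^(-23) + t^(-22) - t^(-21) + t^(-20) - t^(-19) + t^(-18) - t^(-17) + t^(-16) - t^(-15) + t^(-14) + t^(-12):
  (-)t^(-37) = -2.22082e-18
  (+)t^(-36) = 6.66246e-18
  (-)t^(-35) = -1.99874e-17
  (+)t^(-34) = 5.99622e-17
  (-)t^(-33) = -1.79887e-16
  (+)t^(-32) = 5.3966e-16
  (-)t^(-31) = -1.61898e-15
  (+)t^(-30) = 4.85694e-15
  (-)t^(-29) = -1.45708e-14
  (+)t^(-28) = 4.37124e-14
  (-)t^(-27) = -1.31137e-13
  (+)t^(-26) = 3.93412e-13
  (-)t^(-25) = -1.18024e-12
  (+)t^(-24) = 3.54071e-12
  (-)t^(-23) = -1.06221e-11
  (+)t^(-22) = 3.18664e-11
  (-)t^(-21) = -9.55991e-11
  (+)t^(-20) = 2.86797e-10
  (-)t^(-19) = -8.60392e-10
  (+)t^(-18) = 2.58117e-09
  (-)t^(-17) = -7.74352e-09
  (+)t^(-16) = 2.32306e-08
  (-)t^(-15) = -6.96917e-08
  (+)t^(-14) = 2.09075e-07
  (+)t^(-12) = 1.88168e-06
Sum = (-2.22082e-18) + (6.66246e-18) + (-1.99874e-17) + (5.99622e-17) + (-1.79887e-16) + (5.3966e-16) + (-1.61898e-15) + (4.85694e-15) + (-1.45708e-14) + (4.37124e-14) + (-1.31137e-13) + (3.93412e-13) + (-1.18024e-12) + (3.54071e-12) + (-1.06221e-11) + (3.18664e-11) + (-9.55991e-11) + (2.86797e-10) + (-8.60392e-10) + (2.58117e-09) + (-7.74352e-09) + (2.32306e-08) + (-6.96917e-08) + (2.09075e-07) + (1.88168e-06)
= 2.038482792e-06
Rounded to 6 significant figures: 2.03848e-06

2.03848e-06


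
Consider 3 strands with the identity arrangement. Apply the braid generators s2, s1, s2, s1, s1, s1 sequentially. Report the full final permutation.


Starting with identity [1, 2, 3].
Apply generators in sequence:
  After s2: [1, 3, 2]
  After s1: [3, 1, 2]
  After s2: [3, 2, 1]
  After s1: [2, 3, 1]
  After s1: [3, 2, 1]
  After s1: [2, 3, 1]
Final permutation: [2, 3, 1]

[2, 3, 1]


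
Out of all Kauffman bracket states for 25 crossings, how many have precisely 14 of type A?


We choose which 14 of 25 crossings get A-smoothings.
C(25, 14) = 25! / (14! * 11!)
= 4457400

4457400


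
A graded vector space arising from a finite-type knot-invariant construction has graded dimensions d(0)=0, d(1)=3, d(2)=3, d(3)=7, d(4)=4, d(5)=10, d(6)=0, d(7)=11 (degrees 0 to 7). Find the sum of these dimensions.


Total dimension = d(0) + d(1) + ... + d(7)
= 0 + 3 + 3 + 7 + 4 + 10 + 0 + 11
= 38

38


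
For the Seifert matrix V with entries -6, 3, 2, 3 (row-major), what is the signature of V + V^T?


Step 1: V + V^T = [[-12, 5], [5, 6]]
Step 2: trace = -6, det = -97
Step 3: Discriminant = (-6)^2 - 4*(-97) = 424
Step 4: Eigenvalues: 7.29563, -13.2956
Step 5: Signature = (# positive eigenvalues) - (# negative eigenvalues) = 0

0


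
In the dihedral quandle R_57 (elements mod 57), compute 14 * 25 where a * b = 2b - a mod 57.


14 * 25 = 2*25 - 14 mod 57
= 50 - 14 mod 57
= 36 mod 57 = 36

36


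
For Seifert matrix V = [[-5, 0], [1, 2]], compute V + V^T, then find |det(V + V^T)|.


Step 1: Form V + V^T where V = [[-5, 0], [1, 2]]
  V^T = [[-5, 1], [0, 2]]
  V + V^T = [[-10, 1], [1, 4]]
Step 2: det(V + V^T) = (-10)*4 - 1*1
  = -40 - 1 = -41
Step 3: Knot determinant = |det(V + V^T)| = |-41| = 41

41


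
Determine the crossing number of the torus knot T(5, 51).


For a torus knot T(p, q) with gcd(p,q)=1,
the crossing number is min(p*(q-1), q*(p-1)).
p*(q-1) = 5*50 = 250
q*(p-1) = 51*4 = 204
min(250, 204) = 204

204


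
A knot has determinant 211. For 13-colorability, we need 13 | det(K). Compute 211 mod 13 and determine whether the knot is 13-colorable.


Step 1: A knot is p-colorable if and only if p divides its determinant.
Step 2: Compute 211 mod 13.
211 = 16 * 13 + 3
Step 3: 211 mod 13 = 3
Step 4: The knot is 13-colorable: no

3


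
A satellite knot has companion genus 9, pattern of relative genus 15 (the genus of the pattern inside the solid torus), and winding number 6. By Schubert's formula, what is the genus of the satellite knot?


Schubert: g(satellite) = g_rel(pattern) + |winding| * g(companion),
where g_rel(pattern) is the genus of the pattern relative to the solid torus.
= 15 + 6 * 9
= 15 + 54 = 69

69


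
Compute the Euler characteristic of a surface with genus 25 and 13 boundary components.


chi = 2 - 2g - b
= 2 - 2*25 - 13
= 2 - 50 - 13 = -61

-61


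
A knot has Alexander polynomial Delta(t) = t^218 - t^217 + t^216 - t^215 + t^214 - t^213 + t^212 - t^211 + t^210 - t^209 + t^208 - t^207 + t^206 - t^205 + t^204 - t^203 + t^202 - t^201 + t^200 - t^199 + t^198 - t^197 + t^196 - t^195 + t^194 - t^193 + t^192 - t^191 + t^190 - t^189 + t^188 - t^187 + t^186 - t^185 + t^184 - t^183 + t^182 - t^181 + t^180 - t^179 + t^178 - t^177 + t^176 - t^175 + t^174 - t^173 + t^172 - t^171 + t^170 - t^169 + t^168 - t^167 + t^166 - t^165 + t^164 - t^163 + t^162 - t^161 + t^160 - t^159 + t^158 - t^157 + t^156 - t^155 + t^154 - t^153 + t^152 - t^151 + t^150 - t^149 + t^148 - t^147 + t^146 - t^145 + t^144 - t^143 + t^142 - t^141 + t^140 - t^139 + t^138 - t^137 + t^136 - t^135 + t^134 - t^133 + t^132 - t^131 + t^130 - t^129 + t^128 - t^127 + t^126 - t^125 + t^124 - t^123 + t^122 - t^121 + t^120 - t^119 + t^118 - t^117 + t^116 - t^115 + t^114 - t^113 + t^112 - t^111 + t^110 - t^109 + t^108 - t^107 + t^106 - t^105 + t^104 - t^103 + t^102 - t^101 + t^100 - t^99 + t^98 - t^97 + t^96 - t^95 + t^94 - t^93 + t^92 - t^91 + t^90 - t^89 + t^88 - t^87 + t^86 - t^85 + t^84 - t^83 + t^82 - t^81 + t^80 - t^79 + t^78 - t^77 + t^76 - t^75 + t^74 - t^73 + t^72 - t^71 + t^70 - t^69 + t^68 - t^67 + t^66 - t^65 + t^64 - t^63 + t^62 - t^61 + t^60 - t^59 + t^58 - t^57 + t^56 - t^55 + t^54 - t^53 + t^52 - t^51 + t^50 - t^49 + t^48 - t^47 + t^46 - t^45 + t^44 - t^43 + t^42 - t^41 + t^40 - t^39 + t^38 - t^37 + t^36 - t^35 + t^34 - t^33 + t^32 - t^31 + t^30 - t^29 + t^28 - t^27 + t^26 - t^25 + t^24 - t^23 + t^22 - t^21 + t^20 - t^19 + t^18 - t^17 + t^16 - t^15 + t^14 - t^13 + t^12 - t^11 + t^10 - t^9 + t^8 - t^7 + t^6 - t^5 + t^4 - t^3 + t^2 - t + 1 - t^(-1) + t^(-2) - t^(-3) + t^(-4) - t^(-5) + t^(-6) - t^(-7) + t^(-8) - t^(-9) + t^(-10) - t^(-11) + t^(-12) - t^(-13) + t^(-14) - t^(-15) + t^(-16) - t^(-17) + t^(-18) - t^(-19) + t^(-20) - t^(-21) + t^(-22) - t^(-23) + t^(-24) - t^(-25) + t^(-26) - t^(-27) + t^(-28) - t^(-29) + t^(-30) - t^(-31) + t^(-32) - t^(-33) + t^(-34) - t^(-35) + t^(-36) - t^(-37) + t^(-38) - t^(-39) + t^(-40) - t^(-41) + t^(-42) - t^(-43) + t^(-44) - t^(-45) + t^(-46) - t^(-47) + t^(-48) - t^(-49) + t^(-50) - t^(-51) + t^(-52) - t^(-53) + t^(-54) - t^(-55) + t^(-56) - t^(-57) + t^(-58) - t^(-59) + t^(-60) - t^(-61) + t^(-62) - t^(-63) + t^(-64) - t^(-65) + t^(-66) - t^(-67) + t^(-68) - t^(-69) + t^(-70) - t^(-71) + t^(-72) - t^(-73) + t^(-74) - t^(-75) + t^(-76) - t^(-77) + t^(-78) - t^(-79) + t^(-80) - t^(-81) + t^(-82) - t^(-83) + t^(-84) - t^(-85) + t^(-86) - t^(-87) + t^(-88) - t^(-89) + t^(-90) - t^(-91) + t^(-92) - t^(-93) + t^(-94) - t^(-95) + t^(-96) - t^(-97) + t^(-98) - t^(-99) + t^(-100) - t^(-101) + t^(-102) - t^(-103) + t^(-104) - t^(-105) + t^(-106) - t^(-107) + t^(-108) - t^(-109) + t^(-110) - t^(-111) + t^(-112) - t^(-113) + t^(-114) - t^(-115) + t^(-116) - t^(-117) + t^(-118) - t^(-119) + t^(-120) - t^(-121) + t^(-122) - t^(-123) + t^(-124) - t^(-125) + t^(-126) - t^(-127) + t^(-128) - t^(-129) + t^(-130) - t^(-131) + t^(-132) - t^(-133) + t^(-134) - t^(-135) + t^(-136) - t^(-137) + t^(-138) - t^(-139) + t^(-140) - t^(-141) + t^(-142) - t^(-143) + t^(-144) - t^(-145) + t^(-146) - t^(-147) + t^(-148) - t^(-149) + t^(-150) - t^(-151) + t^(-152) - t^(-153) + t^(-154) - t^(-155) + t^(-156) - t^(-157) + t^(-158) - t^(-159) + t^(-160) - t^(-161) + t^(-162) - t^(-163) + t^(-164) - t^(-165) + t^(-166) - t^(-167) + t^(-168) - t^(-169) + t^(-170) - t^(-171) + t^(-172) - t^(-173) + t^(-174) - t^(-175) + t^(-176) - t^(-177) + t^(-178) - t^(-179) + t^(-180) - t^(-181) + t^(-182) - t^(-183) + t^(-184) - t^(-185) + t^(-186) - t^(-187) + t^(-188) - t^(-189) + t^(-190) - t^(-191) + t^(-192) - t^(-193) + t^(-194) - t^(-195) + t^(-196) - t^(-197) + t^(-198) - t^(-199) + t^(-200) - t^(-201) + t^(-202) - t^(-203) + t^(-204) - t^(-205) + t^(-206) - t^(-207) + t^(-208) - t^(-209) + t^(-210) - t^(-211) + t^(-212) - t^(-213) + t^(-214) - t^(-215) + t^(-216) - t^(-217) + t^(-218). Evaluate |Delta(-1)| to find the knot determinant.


Step 1: The polynomial has 437 terms with alternating signs, exponents from 218 down to -218.
Step 2: Substitute t = -1. The i-th term has coefficient (-1)^i and exponent (m-i),
  so its value is (-1)^i * (-1)^(m-i) = (-1)^m = 1 for every i.
Step 3: All 437 terms equal 1, so Delta(-1) = 437 * (1) = 437
Step 4: |Delta(-1)| = 437

437


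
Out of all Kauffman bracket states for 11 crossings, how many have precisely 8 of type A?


We choose which 8 of 11 crossings get A-smoothings.
C(11, 8) = 11! / (8! * 3!)
= 165

165


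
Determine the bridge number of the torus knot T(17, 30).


The bridge number of T(p,q) is min(p,q).
min(17, 30) = 17

17


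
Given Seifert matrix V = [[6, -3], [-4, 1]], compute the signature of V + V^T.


Step 1: V + V^T = [[12, -7], [-7, 2]]
Step 2: trace = 14, det = -25
Step 3: Discriminant = 14^2 - 4*(-25) = 296
Step 4: Eigenvalues: 15.6023, -1.60233
Step 5: Signature = (# positive eigenvalues) - (# negative eigenvalues) = 0

0


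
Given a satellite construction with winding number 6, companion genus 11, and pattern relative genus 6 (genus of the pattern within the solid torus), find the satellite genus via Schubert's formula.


Schubert: g(satellite) = g_rel(pattern) + |winding| * g(companion),
where g_rel(pattern) is the genus of the pattern relative to the solid torus.
= 6 + 6 * 11
= 6 + 66 = 72

72


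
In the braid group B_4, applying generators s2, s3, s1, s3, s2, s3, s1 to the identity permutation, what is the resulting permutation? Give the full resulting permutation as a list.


Starting with identity [1, 2, 3, 4].
Apply generators in sequence:
  After s2: [1, 3, 2, 4]
  After s3: [1, 3, 4, 2]
  After s1: [3, 1, 4, 2]
  After s3: [3, 1, 2, 4]
  After s2: [3, 2, 1, 4]
  After s3: [3, 2, 4, 1]
  After s1: [2, 3, 4, 1]
Final permutation: [2, 3, 4, 1]

[2, 3, 4, 1]


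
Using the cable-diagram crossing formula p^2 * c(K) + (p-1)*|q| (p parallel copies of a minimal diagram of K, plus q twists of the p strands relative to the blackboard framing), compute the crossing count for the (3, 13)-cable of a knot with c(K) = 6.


Step 1: Each of the c(K) crossings of the companion diagram becomes p*p = p^2 crossings among the p parallel strands, and each of the |q| twists s_1 s_2 ... s_(p-1) adds (p-1) crossings.
  Crossings = p^2 * c(K) + (p-1)*|q|
Step 2: = 3^2 * 6 + (3-1)*13
Step 3: = 9*6 + 2*13
Step 4: = 54 + 26 = 80

80


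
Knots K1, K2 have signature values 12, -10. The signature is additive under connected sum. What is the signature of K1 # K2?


The signature is additive under connected sum.
signature(K1 # K2) = (12) + (-10)
= 2

2


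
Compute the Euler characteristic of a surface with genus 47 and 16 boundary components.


chi = 2 - 2g - b
= 2 - 2*47 - 16
= 2 - 94 - 16 = -108

-108


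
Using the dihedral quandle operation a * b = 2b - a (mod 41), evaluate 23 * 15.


23 * 15 = 2*15 - 23 mod 41
= 30 - 23 mod 41
= 7 mod 41 = 7

7


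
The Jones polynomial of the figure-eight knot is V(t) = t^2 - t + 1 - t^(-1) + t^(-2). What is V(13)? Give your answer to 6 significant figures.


Substituting t = 13 into V(t) = t^2 - t + 1 - t^(-1) + t^(-2):
  (+)t^(2) = 169
  (-)t^(1) = -13
  (+)t^(0) = 1
  (-)t^(-1) = -0.0769231
  (+)t^(-2) = 0.00591716
Sum = (169) + (-13) + (1) + (-0.0769231) + (0.00591716)
= 156.9289941
Rounded to 6 significant figures: 156.929

156.929


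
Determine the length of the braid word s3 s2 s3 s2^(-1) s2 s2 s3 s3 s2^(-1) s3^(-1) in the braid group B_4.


The word length counts the number of generators (including inverses).
Listing each generator: s3, s2, s3, s2^(-1), s2, s2, s3, s3, s2^(-1), s3^(-1)
There are 10 generators in this braid word.

10


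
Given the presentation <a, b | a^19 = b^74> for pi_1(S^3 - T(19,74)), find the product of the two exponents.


The relation is a^19 = b^74.
Product of exponents = 19 * 74
= 1406

1406


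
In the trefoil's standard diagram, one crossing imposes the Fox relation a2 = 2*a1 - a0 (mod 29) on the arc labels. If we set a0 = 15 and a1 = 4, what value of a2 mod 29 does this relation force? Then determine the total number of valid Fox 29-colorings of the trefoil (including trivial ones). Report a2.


Step 1: Apply the given crossing relation 2*a1 - a0 - a2 = 0 (mod 29).
  a2 = 2*a1 - a0 mod 29
  a2 = 2*4 - 15 mod 29
  a2 = 8 - 15 mod 29
  a2 = -7 mod 29 = 22
Step 2: The trefoil has determinant 3.
  Number of Fox p-colorings (p prime) is p^2 if p = 3, else p.
  Since 29 does not divide 3, only trivial (constant) colorings exist.
  (So the trial a0 = 15, a1 = 4 with a0 != a1 does NOT extend to a valid coloring of the whole trefoil: the other two crossing relations require 3*(a1 - a0) = 0 (mod 29), which fails.)
  Total colorings = 29
Step 3: a2 = 22, total Fox 29-colorings = 29

22


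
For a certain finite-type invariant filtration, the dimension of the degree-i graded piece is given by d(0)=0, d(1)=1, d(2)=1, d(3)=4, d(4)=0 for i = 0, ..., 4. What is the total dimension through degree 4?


Total dimension = d(0) + d(1) + ... + d(4)
= 0 + 1 + 1 + 4 + 0
= 6

6


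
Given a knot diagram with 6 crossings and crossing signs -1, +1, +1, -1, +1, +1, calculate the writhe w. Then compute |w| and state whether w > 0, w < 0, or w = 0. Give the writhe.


Step 1: Count positive crossings (+1).
Positive crossings: 4
Step 2: Count negative crossings (-1).
Negative crossings: 2
Step 3: Writhe = (positive) - (negative)
w = 4 - 2 = 2
Step 4: |w| = 2, and w is positive

2


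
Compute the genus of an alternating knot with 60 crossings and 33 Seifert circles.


For alternating knots, g = (c - s + 1)/2.
= (60 - 33 + 1)/2
= 28/2 = 14

14


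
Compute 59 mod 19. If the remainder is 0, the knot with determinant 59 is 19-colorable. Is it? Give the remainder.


Step 1: A knot is p-colorable if and only if p divides its determinant.
Step 2: Compute 59 mod 19.
59 = 3 * 19 + 2
Step 3: 59 mod 19 = 2
Step 4: The knot is 19-colorable: no

2


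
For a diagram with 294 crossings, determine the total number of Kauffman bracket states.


Each crossing contributes 2 choices (A-smoothing or B-smoothing).
Total states = 2^294 = 31828687130226345097944463881396533766429193651030253916189694521162207808802136034115584

31828687130226345097944463881396533766429193651030253916189694521162207808802136034115584


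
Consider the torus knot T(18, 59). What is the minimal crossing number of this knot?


For a torus knot T(p, q) with gcd(p,q)=1,
the crossing number is min(p*(q-1), q*(p-1)).
p*(q-1) = 18*58 = 1044
q*(p-1) = 59*17 = 1003
min(1044, 1003) = 1003

1003


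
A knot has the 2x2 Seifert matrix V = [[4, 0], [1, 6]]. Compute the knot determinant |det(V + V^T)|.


Step 1: Form V + V^T where V = [[4, 0], [1, 6]]
  V^T = [[4, 1], [0, 6]]
  V + V^T = [[8, 1], [1, 12]]
Step 2: det(V + V^T) = 8*12 - 1*1
  = 96 - 1 = 95
Step 3: Knot determinant = |det(V + V^T)| = |95| = 95

95


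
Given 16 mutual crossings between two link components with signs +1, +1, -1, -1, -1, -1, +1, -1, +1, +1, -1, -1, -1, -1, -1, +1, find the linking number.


Step 1: Count positive crossings: 6
Step 2: Count negative crossings: 10
Step 3: Sum of signs = 6 - 10 = -4
Step 4: Linking number = sum/2 = -4/2 = -2

-2


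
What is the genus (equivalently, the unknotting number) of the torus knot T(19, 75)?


For a torus knot T(p,q), both the unknotting number and genus equal (p-1)(q-1)/2.
= (19-1)(75-1)/2
= 18*74/2
= 1332/2 = 666

666


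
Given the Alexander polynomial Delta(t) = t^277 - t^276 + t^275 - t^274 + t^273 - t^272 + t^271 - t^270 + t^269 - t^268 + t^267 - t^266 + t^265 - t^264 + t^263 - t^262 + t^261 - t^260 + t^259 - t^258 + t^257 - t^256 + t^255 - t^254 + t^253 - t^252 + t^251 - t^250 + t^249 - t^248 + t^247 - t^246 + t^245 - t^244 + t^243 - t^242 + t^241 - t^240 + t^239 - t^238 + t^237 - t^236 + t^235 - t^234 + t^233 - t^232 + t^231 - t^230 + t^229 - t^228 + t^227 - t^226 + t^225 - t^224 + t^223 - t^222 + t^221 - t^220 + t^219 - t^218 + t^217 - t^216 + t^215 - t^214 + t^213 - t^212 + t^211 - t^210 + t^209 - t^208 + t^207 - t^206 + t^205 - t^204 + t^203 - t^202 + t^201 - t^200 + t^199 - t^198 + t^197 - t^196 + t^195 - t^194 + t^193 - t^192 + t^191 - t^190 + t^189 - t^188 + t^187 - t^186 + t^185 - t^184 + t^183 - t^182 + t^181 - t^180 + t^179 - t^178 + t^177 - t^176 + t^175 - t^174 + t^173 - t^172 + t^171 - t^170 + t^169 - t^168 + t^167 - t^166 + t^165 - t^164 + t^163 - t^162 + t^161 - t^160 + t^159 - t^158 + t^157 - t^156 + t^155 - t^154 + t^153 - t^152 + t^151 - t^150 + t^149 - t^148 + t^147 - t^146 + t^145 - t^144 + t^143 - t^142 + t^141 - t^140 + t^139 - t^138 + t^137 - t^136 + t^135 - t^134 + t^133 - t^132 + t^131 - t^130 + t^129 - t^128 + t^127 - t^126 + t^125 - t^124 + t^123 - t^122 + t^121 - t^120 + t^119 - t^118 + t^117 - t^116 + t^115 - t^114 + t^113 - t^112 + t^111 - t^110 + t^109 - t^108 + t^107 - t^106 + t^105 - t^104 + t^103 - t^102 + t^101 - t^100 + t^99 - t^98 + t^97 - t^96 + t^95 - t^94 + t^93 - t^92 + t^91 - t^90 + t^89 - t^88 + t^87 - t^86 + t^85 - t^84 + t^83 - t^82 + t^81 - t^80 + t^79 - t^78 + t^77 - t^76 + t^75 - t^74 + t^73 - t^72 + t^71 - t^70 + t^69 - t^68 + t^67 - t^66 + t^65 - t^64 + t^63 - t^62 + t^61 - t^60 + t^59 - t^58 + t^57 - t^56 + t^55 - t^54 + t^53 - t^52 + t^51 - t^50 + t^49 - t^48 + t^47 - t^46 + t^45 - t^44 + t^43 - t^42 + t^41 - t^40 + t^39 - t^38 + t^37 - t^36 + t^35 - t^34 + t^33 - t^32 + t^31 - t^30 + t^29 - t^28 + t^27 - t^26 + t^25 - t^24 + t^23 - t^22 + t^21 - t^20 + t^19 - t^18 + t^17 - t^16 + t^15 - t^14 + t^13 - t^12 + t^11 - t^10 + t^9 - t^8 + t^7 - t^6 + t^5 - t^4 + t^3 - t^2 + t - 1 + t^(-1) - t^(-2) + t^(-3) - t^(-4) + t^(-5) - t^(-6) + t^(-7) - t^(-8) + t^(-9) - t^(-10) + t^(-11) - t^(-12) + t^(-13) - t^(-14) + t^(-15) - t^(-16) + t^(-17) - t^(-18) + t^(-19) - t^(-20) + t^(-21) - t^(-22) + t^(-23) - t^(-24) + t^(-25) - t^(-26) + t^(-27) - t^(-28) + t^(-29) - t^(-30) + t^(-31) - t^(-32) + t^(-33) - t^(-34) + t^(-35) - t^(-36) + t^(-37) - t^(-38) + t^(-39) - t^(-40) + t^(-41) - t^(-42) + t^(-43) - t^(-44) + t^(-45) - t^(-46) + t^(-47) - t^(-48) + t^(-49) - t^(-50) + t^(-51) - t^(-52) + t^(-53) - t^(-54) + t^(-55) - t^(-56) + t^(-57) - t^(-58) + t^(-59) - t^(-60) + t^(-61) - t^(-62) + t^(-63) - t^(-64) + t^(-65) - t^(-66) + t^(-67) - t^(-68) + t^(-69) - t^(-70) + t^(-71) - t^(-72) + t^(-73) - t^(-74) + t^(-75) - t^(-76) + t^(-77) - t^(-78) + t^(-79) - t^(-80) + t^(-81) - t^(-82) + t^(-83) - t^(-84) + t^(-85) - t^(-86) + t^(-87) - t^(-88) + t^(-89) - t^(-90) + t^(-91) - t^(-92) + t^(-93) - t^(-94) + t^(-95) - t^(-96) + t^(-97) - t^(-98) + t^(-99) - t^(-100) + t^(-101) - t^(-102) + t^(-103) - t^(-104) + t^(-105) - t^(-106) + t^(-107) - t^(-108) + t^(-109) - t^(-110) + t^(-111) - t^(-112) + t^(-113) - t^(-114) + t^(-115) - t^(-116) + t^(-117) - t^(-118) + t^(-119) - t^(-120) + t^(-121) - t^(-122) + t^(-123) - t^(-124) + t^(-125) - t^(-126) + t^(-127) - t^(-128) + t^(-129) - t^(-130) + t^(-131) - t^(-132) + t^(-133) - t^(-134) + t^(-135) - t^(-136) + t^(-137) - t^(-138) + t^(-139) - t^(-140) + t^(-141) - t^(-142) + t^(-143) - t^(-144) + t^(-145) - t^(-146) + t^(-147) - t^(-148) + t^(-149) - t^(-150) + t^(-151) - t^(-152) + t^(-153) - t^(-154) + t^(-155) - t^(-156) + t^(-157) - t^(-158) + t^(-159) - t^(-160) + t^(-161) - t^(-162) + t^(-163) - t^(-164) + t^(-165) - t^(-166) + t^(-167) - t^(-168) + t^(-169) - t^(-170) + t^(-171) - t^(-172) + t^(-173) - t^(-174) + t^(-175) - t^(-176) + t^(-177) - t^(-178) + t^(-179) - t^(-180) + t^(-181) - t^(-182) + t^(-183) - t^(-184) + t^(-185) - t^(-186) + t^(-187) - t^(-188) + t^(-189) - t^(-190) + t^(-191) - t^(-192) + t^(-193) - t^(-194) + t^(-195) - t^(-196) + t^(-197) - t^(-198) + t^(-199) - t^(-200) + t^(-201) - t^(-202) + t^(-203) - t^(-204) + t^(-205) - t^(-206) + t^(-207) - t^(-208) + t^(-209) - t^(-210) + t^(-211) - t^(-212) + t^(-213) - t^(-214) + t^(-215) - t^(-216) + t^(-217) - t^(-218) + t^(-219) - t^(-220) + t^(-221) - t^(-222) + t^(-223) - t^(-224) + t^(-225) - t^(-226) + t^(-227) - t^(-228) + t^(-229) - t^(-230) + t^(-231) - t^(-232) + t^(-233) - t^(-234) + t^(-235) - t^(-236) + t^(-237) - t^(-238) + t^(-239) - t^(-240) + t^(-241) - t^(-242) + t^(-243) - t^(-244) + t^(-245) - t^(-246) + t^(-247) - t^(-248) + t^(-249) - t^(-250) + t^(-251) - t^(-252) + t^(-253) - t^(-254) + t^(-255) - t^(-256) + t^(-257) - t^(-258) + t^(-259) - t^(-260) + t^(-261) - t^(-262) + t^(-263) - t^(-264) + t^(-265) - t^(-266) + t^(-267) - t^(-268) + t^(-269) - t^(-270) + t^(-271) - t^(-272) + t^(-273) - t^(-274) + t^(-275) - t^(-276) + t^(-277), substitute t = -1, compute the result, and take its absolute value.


Step 1: The polynomial has 555 terms with alternating signs, exponents from 277 down to -277.
Step 2: Substitute t = -1. The i-th term has coefficient (-1)^i and exponent (m-i),
  so its value is (-1)^i * (-1)^(m-i) = (-1)^m = -1 for every i.
Step 3: All 555 terms equal -1, so Delta(-1) = 555 * (-1) = -555
Step 4: |Delta(-1)| = 555

555


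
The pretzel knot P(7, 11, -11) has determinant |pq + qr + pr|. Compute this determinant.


Step 1: Compute pq + qr + pr.
pq = 7*11 = 77
qr = 11*(-11) = -121
pr = 7*(-11) = -77
pq + qr + pr = 77 + (-121) + (-77) = -121
Step 2: Take absolute value.
det(P(7,11,-11)) = |-121| = 121

121


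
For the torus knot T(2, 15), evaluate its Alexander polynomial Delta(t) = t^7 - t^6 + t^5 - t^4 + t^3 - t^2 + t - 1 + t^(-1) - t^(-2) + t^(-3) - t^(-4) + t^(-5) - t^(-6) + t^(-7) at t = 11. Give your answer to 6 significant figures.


Substituting t = 11 into Delta(t) = t^7 - t^6 + t^5 - t^4 + t^3 - t^2 + t - 1 + t^(-1) - t^(-2) + t^(-3) - t^(-4) + t^(-5) - t^(-6) + t^(-7):
Term values: (19487171) + (-1771561) + (161051) + (-14641) + (1331) + (-121) + (11) + (-1) + (0.0909091) + (-0.00826446) + (0.000751315) + (-6.83013e-05) + (6.20921e-06) + (-5.64474e-07) + (5.13158e-08)
Sum = 17863240.08
Rounded to 6 significant figures: 1.78632e+07

1.78632e+07


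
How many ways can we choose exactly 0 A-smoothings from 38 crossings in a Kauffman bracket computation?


We choose which 0 of 38 crossings get A-smoothings.
C(38, 0) = 38! / (0! * 38!)
= 1

1


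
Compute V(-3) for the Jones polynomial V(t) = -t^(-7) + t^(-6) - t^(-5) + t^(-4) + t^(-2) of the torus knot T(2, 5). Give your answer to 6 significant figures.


Substituting t = -3 into V(t) = -t^(-7) + t^(-6) - t^(-5) + t^(-4) + t^(-2):
  (-)t^(-7) = 0.000457247
  (+)t^(-6) = 0.00137174
  (-)t^(-5) = 0.00411523
  (+)t^(-4) = 0.0123457
  (+)t^(-2) = 0.111111
Sum = (0.000457247) + (0.00137174) + (0.00411523) + (0.0123457) + (0.111111)
= 0.1294010059
Rounded to 6 significant figures: 0.129401

0.129401


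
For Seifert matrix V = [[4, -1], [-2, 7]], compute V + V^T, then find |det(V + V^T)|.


Step 1: Form V + V^T where V = [[4, -1], [-2, 7]]
  V^T = [[4, -2], [-1, 7]]
  V + V^T = [[8, -3], [-3, 14]]
Step 2: det(V + V^T) = 8*14 - (-3)*(-3)
  = 112 - 9 = 103
Step 3: Knot determinant = |det(V + V^T)| = |103| = 103

103


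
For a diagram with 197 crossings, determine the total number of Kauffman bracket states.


Each crossing contributes 2 choices (A-smoothing or B-smoothing).
Total states = 2^197 = 200867255532373784442745261542645325315275374222849104412672

200867255532373784442745261542645325315275374222849104412672


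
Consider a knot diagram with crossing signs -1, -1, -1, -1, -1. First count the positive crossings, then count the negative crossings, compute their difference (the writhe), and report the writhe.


Step 1: Count positive crossings (+1).
Positive crossings: 0
Step 2: Count negative crossings (-1).
Negative crossings: 5
Step 3: Writhe = (positive) - (negative)
w = 0 - 5 = -5
Step 4: |w| = 5, and w is negative

-5


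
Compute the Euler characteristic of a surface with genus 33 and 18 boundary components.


chi = 2 - 2g - b
= 2 - 2*33 - 18
= 2 - 66 - 18 = -82

-82


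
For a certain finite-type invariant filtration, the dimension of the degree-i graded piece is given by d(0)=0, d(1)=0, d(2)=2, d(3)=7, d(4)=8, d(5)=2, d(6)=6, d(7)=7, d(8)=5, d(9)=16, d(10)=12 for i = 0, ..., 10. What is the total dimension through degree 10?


Total dimension = d(0) + d(1) + ... + d(10)
= 0 + 0 + 2 + 7 + 8 + 2 + 6 + 7 + 5 + 16 + 12
= 65

65


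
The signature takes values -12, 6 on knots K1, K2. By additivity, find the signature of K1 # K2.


The signature is additive under connected sum.
signature(K1 # K2) = (-12) + (6)
= -6

-6


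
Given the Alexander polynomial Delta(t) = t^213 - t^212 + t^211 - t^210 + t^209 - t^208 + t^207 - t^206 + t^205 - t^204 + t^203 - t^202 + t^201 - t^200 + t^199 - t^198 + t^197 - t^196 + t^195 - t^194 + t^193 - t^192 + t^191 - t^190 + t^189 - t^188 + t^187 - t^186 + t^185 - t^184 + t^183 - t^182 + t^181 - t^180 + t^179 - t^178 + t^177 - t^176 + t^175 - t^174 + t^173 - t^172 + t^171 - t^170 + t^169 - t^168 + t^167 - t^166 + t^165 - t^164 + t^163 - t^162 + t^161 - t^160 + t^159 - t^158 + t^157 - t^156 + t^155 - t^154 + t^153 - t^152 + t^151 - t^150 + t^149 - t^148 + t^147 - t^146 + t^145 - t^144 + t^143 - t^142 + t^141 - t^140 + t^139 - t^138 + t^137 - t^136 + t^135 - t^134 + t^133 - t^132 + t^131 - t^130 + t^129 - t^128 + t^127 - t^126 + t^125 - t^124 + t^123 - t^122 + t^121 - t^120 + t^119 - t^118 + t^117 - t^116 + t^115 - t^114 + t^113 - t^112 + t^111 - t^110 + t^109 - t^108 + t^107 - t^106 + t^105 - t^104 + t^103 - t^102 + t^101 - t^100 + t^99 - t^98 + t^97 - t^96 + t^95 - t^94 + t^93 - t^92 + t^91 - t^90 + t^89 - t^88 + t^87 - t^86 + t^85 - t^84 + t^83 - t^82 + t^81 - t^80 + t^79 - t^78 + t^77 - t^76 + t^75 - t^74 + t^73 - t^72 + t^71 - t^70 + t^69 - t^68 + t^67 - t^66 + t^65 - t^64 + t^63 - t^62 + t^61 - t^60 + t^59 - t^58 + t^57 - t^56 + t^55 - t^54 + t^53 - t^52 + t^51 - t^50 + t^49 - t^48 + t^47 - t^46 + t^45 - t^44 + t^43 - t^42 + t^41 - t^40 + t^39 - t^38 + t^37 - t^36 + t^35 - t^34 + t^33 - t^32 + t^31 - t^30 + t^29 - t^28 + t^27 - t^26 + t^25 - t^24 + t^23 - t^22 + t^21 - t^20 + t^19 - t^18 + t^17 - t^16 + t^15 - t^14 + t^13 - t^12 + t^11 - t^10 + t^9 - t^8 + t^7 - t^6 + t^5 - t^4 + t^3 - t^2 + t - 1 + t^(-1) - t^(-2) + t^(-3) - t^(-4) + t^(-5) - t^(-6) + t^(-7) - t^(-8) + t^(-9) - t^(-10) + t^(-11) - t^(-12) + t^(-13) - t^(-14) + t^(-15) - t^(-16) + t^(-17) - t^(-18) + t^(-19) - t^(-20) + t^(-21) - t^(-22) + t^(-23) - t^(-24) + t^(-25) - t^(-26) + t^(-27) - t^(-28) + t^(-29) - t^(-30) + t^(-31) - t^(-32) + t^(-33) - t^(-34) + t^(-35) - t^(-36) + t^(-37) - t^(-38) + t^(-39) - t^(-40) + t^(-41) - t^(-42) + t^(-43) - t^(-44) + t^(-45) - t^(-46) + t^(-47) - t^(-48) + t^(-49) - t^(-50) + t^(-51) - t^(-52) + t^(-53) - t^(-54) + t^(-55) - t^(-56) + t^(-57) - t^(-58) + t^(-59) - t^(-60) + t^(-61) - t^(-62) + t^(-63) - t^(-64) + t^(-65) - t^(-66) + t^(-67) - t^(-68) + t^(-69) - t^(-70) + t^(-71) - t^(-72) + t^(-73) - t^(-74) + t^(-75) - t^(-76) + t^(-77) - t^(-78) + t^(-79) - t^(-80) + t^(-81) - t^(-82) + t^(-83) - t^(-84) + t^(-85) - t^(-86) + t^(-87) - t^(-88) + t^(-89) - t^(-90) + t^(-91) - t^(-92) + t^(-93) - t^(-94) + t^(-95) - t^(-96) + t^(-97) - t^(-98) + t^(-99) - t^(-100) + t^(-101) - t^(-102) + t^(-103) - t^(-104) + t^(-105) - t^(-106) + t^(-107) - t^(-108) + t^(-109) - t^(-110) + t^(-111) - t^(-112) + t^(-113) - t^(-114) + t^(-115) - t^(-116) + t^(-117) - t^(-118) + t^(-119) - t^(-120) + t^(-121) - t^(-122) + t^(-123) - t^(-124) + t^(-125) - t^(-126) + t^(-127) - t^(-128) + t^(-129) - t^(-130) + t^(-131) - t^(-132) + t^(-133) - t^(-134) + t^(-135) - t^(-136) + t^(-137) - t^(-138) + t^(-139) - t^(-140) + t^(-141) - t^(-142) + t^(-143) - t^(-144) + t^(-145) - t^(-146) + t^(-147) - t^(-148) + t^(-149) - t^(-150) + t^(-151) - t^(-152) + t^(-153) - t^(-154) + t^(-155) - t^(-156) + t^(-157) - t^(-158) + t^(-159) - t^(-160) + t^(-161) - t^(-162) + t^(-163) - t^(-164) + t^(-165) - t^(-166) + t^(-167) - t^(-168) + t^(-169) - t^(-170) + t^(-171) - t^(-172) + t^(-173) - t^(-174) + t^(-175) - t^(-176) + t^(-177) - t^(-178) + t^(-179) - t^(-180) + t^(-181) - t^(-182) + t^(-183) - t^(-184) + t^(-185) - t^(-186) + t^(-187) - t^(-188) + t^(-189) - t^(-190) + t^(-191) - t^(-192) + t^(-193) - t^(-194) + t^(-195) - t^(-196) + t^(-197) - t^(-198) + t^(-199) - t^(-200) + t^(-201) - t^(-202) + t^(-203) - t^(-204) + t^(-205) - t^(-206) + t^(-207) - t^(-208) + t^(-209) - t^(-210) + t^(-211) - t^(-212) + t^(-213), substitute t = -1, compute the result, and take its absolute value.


Step 1: The polynomial has 427 terms with alternating signs, exponents from 213 down to -213.
Step 2: Substitute t = -1. The i-th term has coefficient (-1)^i and exponent (m-i),
  so its value is (-1)^i * (-1)^(m-i) = (-1)^m = -1 for every i.
Step 3: All 427 terms equal -1, so Delta(-1) = 427 * (-1) = -427
Step 4: |Delta(-1)| = 427

427


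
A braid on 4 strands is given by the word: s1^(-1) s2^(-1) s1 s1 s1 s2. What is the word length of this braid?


The word length counts the number of generators (including inverses).
Listing each generator: s1^(-1), s2^(-1), s1, s1, s1, s2
There are 6 generators in this braid word.

6


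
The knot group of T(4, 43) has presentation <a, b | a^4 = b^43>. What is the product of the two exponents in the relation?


The relation is a^4 = b^43.
Product of exponents = 4 * 43
= 172

172


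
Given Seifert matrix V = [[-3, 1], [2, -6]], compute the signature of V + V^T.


Step 1: V + V^T = [[-6, 3], [3, -12]]
Step 2: trace = -18, det = 63
Step 3: Discriminant = (-18)^2 - 4*63 = 72
Step 4: Eigenvalues: -4.75736, -13.2426
Step 5: Signature = (# positive eigenvalues) - (# negative eigenvalues) = -2

-2


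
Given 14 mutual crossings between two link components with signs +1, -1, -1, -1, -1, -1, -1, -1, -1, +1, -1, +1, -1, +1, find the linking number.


Step 1: Count positive crossings: 4
Step 2: Count negative crossings: 10
Step 3: Sum of signs = 4 - 10 = -6
Step 4: Linking number = sum/2 = -6/2 = -3

-3


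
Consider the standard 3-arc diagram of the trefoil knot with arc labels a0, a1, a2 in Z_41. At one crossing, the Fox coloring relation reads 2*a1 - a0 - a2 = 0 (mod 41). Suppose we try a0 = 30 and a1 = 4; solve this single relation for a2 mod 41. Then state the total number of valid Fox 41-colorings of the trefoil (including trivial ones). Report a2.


Step 1: Apply the given crossing relation 2*a1 - a0 - a2 = 0 (mod 41).
  a2 = 2*a1 - a0 mod 41
  a2 = 2*4 - 30 mod 41
  a2 = 8 - 30 mod 41
  a2 = -22 mod 41 = 19
Step 2: The trefoil has determinant 3.
  Number of Fox p-colorings (p prime) is p^2 if p = 3, else p.
  Since 41 does not divide 3, only trivial (constant) colorings exist.
  (So the trial a0 = 30, a1 = 4 with a0 != a1 does NOT extend to a valid coloring of the whole trefoil: the other two crossing relations require 3*(a1 - a0) = 0 (mod 41), which fails.)
  Total colorings = 41
Step 3: a2 = 19, total Fox 41-colorings = 41

19
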